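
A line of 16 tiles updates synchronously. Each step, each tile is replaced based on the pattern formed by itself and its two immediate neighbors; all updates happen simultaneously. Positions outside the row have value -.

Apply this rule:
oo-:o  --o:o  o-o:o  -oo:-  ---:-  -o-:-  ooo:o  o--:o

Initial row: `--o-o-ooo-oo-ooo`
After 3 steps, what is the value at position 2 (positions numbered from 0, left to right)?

step 1: -o-o-o-ooo-oo-oo
step 2: o-o-o-o-ooo-oo-o
step 3: -o-o-o-o-ooo-oo-
position 2 holds -

-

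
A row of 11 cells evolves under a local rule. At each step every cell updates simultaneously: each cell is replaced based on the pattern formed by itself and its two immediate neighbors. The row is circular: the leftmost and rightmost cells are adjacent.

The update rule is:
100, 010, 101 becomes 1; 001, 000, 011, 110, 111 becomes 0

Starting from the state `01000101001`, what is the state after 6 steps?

00100001000

step 1: 11100111101
step 2: 00010000010
step 3: 00011000011
step 4: 10000100000
step 5: 11000110000
step 6: 00100001000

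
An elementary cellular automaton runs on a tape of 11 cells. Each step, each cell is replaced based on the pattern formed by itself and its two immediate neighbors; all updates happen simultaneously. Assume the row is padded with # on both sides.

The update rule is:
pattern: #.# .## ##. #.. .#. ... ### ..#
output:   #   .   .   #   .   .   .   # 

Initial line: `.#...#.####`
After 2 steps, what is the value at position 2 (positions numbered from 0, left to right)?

.

#.#.#.#....
.#.#.#.#..#
position 2 holds .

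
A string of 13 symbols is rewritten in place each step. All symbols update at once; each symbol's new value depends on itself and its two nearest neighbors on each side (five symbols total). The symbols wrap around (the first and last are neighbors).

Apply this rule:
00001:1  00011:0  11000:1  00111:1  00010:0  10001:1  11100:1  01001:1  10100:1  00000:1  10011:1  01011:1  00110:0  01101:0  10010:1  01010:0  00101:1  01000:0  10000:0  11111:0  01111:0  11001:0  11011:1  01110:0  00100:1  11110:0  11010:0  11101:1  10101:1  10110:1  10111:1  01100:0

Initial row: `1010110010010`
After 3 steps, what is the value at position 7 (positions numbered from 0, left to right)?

0

1011100111110
1110101100010
1010111011011
position 7 holds 0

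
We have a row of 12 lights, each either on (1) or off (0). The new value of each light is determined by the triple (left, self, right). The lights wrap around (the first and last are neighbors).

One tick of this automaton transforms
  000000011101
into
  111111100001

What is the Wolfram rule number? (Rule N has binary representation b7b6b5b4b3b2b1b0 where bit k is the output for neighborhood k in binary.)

23

position 8: 111 → 0  (bit 7 = 0)
position 9: 110 → 0  (bit 6 = 0)
position 10: 101 → 0  (bit 5 = 0)
position 0: 100 → 1  (bit 4 = 1)
position 7: 011 → 0  (bit 3 = 0)
position 11: 010 → 1  (bit 2 = 1)
position 6: 001 → 1  (bit 1 = 1)
position 1: 000 → 1  (bit 0 = 1)
bits b7..b0 = 00010111 = 23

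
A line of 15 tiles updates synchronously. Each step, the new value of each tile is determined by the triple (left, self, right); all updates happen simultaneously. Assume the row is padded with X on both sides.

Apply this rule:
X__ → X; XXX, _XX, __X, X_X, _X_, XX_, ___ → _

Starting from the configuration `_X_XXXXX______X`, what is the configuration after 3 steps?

________X______
X________X_____
_X________X____

_X________X____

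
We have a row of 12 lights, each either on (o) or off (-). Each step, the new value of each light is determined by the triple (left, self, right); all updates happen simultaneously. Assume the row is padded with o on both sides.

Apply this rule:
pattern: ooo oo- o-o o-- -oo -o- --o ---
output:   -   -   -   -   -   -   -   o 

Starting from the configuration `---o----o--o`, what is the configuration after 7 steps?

step 1: -o---oo-----
step 2: ---o----ooo-
step 3: -o---oo-----  (repeats step 1; period 2)
step 7: -o---oo-----

-o---oo-----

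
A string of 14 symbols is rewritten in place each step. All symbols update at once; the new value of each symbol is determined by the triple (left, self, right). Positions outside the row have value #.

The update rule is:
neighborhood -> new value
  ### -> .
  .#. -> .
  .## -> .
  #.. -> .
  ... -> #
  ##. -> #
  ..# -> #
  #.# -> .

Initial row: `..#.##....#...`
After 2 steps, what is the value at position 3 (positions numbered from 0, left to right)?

.#...#.###..##
...##....#.#..
position 3 holds #

#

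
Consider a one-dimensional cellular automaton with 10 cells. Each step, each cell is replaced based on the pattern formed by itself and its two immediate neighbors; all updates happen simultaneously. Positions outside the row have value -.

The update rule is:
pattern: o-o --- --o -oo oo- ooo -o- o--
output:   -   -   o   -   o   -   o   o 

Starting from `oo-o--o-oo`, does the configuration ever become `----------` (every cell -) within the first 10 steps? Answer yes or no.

no

-o-oooo--o
oo----oooo
-oo--o---o
o-ooooo-oo
o-----o--o
oo---ooooo
-oo-o----o
o-o-oo--oo
o-o--ooo-o
o-ooo--o-o
step 10 is o-ooo--o-o, still not uniform -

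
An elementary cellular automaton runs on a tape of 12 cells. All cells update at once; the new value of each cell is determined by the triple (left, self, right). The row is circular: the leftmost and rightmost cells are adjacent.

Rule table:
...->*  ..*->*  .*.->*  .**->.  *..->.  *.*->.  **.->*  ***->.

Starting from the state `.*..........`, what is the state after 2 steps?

**.*********
.*..........

.*..........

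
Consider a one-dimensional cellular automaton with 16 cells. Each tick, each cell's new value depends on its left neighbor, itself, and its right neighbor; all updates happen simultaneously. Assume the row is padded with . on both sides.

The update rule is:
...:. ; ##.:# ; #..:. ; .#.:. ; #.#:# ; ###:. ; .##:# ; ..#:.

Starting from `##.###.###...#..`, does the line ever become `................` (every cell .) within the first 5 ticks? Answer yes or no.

####.###.#......
#..###.##.......
...#.####.......
....##..#.......
....##..........
tick 5 is ....##.........., still not uniform .

no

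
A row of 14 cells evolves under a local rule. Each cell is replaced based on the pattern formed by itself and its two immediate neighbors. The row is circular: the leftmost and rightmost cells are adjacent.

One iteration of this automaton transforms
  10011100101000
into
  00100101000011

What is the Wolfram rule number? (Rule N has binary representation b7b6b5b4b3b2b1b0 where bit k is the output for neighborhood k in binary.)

position 4: 111 → 0  (bit 7 = 0)
position 5: 110 → 1  (bit 6 = 1)
position 9: 101 → 0  (bit 5 = 0)
position 1: 100 → 0  (bit 4 = 0)
position 3: 011 → 0  (bit 3 = 0)
position 0: 010 → 0  (bit 2 = 0)
position 2: 001 → 1  (bit 1 = 1)
position 12: 000 → 1  (bit 0 = 1)
bits b7..b0 = 01000011 = 67

67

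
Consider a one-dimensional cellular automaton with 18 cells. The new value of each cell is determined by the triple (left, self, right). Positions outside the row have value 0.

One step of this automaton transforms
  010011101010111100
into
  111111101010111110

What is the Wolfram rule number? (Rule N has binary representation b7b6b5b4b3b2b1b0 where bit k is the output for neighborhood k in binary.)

222

position 5: 111 → 1  (bit 7 = 1)
position 6: 110 → 1  (bit 6 = 1)
position 7: 101 → 0  (bit 5 = 0)
position 2: 100 → 1  (bit 4 = 1)
position 4: 011 → 1  (bit 3 = 1)
position 1: 010 → 1  (bit 2 = 1)
position 0: 001 → 1  (bit 1 = 1)
position 17: 000 → 0  (bit 0 = 0)
bits b7..b0 = 11011110 = 222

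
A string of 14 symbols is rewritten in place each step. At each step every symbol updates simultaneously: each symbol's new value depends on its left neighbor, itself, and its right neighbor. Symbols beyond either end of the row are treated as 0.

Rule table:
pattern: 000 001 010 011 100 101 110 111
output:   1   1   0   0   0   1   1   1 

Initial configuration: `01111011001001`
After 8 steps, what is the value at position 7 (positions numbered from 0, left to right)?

1

10111101010010
01011110100100
10101111001001
01010111010010
10101011100100
01010101101001
10101010110010
01010101010100
position 7 holds 1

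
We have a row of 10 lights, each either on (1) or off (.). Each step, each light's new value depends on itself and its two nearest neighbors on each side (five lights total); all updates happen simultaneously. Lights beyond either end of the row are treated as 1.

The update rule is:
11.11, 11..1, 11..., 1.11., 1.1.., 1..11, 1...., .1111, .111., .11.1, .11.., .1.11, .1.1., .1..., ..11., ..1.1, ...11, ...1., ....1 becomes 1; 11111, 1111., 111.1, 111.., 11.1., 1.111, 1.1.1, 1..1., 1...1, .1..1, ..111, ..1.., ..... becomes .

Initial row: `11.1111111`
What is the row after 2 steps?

step 1: ..1.1.....
step 2: 1.11111.11

1.11111.11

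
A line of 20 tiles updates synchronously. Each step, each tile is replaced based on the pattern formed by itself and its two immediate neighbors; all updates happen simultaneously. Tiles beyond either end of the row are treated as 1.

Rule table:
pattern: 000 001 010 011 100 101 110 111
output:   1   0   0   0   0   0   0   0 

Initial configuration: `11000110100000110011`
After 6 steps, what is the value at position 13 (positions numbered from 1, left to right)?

0

00010000001110000000
01000111100000111110
00010000001110000000  (repeats step 1; period 2)
step 6: 01000111100000111110
position 13 holds 0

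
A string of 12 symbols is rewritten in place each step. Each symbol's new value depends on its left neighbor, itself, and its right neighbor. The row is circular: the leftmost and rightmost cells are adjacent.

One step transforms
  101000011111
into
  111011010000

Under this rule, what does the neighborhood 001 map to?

At position 6 the neighborhood is 001; the next row has 0 there.

0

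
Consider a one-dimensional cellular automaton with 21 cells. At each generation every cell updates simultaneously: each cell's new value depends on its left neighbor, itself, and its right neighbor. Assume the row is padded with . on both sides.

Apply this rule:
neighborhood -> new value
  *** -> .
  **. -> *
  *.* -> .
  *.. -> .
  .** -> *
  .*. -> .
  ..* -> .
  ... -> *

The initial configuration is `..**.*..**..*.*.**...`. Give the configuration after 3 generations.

*.**.**.**.*..*.**.**

generation 1: *.**....**......**.**
generation 2: ..**.**.**.****.**.**
generation 3: *.**.**.**.*..*.**.**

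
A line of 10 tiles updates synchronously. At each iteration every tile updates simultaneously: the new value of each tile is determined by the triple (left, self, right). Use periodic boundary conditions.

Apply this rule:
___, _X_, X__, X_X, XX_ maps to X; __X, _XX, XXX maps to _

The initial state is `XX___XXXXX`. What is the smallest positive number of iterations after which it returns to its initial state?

10

iteration 1: _XXX______
iteration 2: ___XXXXXXX
iteration 3: XX_______X
iteration 4: _XXXXXXX__
iteration 5: _______XXX
iteration 6: XXXXXX___X
iteration 7: _____XXX__
iteration 8: XXXX___XXX
iteration 9: ___XXX____
iteration 10: XX___XXXXX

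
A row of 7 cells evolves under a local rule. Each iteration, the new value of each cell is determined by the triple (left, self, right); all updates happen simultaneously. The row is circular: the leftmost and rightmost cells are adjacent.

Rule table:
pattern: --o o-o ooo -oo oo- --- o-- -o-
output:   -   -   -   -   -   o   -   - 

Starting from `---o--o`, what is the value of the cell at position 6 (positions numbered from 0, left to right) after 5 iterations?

-o-----
---oooo
-o-----  (repeats iteration 1; period 2)
iteration 5: -o-----
position 6 holds -

-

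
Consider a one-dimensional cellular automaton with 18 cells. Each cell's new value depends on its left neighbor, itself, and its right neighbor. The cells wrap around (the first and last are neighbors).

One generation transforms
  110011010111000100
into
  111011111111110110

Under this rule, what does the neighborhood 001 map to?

0

At position 3 the neighborhood is 001; the next row has 0 there.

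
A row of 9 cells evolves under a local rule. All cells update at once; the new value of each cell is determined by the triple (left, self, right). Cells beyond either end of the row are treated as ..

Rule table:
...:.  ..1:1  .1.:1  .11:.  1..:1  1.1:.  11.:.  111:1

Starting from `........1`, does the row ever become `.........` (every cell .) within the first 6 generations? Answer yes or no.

no

generation 1: .......11
generation 2: ......1..
generation 3: .....111.
generation 4: ....1.1.1
generation 5: ...11.1.1
generation 6: ..1...1.1
generation 6 is ..1...1.1, still not uniform .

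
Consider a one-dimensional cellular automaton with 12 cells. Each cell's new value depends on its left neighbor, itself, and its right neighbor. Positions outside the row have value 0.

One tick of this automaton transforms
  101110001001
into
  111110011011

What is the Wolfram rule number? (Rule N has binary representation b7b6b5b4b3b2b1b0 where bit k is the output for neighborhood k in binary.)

position 3: 111 → 1  (bit 7 = 1)
position 4: 110 → 1  (bit 6 = 1)
position 1: 101 → 1  (bit 5 = 1)
position 5: 100 → 0  (bit 4 = 0)
position 2: 011 → 1  (bit 3 = 1)
position 0: 010 → 1  (bit 2 = 1)
position 7: 001 → 1  (bit 1 = 1)
position 6: 000 → 0  (bit 0 = 0)
bits b7..b0 = 11101110 = 238

238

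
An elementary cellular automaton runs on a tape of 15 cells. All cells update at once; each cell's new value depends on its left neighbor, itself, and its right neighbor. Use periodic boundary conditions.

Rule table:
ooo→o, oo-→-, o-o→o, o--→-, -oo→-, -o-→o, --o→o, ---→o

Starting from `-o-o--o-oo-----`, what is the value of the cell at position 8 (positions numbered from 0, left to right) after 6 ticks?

oooo-ooo---oooo
ooo-o-o--oo-ooo
oo-oooo-o--o-oo
o-o-oo-oo-ooo-o
-ooo--o--o-o-o-
o-o--oo-oooooo-
position 8 holds o

o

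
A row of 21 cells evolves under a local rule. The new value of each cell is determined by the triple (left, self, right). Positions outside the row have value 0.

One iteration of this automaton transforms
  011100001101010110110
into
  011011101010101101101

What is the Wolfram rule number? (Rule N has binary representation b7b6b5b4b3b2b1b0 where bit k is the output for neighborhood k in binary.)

position 2: 111 → 1  (bit 7 = 1)
position 3: 110 → 0  (bit 6 = 0)
position 10: 101 → 1  (bit 5 = 1)
position 4: 100 → 1  (bit 4 = 1)
position 1: 011 → 1  (bit 3 = 1)
position 11: 010 → 0  (bit 2 = 0)
position 0: 001 → 0  (bit 1 = 0)
position 5: 000 → 1  (bit 0 = 1)
bits b7..b0 = 10111001 = 185

185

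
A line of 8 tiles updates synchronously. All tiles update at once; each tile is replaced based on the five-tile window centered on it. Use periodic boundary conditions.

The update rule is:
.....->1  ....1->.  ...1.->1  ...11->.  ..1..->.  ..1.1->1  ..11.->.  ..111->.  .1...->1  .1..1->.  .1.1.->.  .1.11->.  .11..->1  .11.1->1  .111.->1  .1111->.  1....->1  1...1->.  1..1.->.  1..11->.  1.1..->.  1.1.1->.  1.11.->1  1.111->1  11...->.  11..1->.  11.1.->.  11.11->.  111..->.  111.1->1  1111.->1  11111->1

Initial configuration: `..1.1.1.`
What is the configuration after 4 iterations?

iteration 1: .11....1
iteration 2: .11.1.11
iteration 3: .11...11
iteration 4: .11....1

.11....1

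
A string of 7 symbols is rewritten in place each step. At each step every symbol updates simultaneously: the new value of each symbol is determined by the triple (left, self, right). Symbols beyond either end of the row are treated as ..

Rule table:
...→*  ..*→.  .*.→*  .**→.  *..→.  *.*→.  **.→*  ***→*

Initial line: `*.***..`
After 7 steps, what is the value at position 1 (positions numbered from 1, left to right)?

*

*..**.*
*...*.*
*.*.*.*
*.*.*.*  (fixed point — unchanged through step 7)
position 1 holds *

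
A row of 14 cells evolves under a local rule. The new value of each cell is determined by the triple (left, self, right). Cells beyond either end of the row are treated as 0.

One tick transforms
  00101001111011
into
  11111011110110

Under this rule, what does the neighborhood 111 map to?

At position 8 the neighborhood is 111; the next row has 1 there.

1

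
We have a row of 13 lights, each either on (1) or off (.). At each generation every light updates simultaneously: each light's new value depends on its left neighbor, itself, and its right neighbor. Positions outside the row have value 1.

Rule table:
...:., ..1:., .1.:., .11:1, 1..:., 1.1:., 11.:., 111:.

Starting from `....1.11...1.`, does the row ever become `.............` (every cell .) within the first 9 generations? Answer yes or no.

yes

......1......
.............
all cells are . at generation 2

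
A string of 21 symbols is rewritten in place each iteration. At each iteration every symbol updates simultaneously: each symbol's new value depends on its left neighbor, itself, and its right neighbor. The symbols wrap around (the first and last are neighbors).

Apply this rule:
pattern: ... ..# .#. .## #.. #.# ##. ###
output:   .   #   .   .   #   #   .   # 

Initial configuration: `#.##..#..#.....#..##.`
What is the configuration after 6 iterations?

#.##..#..#.#.#.#..##.

.#..##.##.#...#.##..#
#.##..#..#.#.#.#..##.
.#..##.##.#.#.#.##..#
#.##..#..#.#.#.#..##.  (repeats iteration 2; period 2)
iteration 6: #.##..#..#.#.#.#..##.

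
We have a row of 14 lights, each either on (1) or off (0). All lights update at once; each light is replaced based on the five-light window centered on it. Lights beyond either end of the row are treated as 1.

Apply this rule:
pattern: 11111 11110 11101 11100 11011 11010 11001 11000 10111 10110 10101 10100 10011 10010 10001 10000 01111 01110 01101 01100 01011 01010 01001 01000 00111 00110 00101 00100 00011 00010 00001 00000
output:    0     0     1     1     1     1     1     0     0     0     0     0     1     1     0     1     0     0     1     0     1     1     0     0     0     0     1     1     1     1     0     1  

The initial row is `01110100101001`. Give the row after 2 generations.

10011001110010
11100110011111

11100110011111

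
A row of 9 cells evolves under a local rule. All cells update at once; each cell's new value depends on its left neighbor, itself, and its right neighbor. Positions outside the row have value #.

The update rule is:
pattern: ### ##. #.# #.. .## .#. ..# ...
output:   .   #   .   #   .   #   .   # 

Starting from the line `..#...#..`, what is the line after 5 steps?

#.##.#.#.

#.###.##.
#...#..#.
###.##.#.
..#..#.#.
#.##.#.#.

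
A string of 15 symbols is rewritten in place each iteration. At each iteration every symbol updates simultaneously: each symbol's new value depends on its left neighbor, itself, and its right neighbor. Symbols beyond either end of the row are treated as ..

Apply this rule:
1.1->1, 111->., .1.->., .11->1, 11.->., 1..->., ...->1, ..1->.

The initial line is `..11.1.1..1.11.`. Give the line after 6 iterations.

1.1.1.1....11..
.1.1.1..11.1..1
..1.1...1.1....
1..1..1..1..111
............1..
11111111111...1

11111111111...1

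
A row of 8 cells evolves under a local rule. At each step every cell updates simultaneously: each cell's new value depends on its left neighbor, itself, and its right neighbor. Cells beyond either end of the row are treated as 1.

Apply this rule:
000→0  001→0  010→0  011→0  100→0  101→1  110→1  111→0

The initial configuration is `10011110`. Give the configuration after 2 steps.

step 1: 10000011
step 2: 10000000

10000000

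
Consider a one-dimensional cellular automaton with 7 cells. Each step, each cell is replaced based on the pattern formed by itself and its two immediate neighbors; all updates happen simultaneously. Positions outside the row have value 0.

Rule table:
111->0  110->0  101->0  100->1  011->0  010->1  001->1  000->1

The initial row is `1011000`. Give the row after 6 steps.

1111000

step 1: 1000111
step 2: 1111000
step 3: 0000111
step 4: 1111000  (repeats step 2; period 2)
step 6: 1111000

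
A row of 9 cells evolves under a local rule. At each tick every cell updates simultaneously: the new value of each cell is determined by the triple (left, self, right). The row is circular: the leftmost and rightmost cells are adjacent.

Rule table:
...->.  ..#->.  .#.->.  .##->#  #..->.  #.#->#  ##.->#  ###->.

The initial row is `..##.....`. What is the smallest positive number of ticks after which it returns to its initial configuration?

1

..##.....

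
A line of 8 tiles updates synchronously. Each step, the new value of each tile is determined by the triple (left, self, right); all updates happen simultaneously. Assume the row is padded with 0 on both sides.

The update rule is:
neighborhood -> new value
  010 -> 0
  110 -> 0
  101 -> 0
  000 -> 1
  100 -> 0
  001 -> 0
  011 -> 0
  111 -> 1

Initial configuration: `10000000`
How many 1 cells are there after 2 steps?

5

00111111
10011110
count of 1: 5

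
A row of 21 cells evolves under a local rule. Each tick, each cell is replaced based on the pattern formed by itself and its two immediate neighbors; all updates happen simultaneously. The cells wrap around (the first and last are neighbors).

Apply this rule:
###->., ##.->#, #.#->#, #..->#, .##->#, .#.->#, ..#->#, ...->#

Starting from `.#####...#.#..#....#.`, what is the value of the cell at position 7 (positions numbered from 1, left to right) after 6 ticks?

.

##...################
.#####...............
##...################  (repeats tick 1; period 2)
tick 6: .#####...............
position 7 holds .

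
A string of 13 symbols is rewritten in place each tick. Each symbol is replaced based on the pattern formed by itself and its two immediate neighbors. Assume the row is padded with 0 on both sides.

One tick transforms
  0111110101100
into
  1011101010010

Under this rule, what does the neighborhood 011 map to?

0

At position 1 the neighborhood is 011; the next row has 0 there.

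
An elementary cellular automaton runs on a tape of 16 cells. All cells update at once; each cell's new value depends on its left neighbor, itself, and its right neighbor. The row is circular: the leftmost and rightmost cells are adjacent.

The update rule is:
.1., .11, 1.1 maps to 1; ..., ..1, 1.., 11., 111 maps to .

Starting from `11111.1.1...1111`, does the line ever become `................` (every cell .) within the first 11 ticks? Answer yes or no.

tick 1: .....1111...1...
tick 2: .....1......1...
tick 3: .....1......1...  (fixed point — unchanged through tick 11)
tick 11 is .....1......1..., still not uniform .

no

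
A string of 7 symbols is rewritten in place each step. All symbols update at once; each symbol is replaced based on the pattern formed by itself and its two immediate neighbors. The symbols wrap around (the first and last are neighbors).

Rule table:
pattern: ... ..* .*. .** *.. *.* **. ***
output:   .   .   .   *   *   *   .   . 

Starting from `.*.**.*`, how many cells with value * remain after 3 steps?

*.**.*.
.**.*.*
**.*.*.
count of *: 4

4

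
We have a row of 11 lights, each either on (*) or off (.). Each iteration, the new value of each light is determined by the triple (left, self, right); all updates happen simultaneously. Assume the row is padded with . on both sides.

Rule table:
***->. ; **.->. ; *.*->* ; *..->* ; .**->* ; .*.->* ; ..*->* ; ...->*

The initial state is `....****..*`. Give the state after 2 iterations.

*....****..

*****...***
*....****..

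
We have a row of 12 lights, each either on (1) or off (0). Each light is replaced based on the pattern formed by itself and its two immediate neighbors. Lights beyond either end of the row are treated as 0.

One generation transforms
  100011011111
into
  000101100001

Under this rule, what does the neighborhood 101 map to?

At position 6 the neighborhood is 101; the next row has 1 there.

1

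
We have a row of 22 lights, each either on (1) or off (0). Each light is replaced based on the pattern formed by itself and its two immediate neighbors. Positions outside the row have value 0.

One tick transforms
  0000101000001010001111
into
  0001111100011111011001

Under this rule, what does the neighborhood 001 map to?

At position 3 the neighborhood is 001; the next row has 1 there.

1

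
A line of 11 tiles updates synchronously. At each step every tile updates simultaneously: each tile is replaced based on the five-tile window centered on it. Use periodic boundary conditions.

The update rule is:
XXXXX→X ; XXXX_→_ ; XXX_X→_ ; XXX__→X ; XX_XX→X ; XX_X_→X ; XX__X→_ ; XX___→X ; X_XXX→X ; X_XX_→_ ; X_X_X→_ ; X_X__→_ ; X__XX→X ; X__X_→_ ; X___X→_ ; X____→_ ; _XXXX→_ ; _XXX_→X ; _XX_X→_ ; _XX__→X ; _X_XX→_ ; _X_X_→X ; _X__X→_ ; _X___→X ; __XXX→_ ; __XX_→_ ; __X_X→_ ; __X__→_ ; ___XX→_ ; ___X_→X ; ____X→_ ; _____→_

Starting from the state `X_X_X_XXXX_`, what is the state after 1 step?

_X_X__X___X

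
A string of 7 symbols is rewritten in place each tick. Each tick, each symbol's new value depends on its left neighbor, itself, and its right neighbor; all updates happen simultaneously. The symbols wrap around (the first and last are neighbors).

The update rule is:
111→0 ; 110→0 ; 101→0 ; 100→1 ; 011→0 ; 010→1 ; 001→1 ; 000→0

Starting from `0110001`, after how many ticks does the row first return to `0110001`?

7

tick 1: 0001011
tick 2: 1011000
tick 3: 1000101
tick 4: 0101100
tick 5: 1100010
tick 6: 0010110
tick 7: 0110001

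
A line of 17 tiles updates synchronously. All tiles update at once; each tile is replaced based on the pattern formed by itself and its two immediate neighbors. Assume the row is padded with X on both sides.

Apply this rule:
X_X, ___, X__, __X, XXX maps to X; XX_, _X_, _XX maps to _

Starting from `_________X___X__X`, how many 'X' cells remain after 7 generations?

XXXXXXXXX_XXX_XX_
XXXXXXXX_X_X_X__X
XXXXXXX_X_X_X_XX_
XXXXXX_X_X_X_X__X
XXXXX_X_X_X_X_XX_
XXXX_X_X_X_X_X__X
XXX_X_X_X_X_X_XX_
count of X: 10

10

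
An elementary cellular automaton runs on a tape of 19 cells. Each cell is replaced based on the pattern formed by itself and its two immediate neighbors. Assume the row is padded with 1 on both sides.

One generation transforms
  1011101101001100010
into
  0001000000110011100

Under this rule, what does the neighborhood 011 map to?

At position 2 the neighborhood is 011; the next row has 0 there.

0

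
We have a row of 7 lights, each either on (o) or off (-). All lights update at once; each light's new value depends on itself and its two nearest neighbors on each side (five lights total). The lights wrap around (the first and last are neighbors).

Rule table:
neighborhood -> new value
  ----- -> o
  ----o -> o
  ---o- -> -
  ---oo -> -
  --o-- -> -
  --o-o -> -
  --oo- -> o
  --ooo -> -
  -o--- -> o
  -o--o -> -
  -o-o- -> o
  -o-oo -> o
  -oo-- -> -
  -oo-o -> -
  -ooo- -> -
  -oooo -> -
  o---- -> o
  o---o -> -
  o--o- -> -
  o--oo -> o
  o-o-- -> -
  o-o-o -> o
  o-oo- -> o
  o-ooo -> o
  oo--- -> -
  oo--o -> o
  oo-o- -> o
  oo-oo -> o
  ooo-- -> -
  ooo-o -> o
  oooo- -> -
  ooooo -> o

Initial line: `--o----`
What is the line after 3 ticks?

o--oooo
-oo--o-
oo-o---

oo-o---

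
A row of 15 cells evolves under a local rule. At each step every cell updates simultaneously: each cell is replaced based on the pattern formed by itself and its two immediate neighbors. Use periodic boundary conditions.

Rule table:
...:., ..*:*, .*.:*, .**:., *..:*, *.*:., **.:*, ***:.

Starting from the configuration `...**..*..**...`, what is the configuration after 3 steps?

step 1: ..*.******.**..
step 2: .**......*..**.
step 3: *.**....****.**

*.**....****.**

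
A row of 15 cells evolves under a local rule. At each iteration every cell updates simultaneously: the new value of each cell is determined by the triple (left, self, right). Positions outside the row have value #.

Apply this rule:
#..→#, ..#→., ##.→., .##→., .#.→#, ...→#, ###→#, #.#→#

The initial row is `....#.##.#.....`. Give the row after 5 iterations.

###.##..######.
##.#..#..####.#
#.###.##..##.#.
.#.#.#..#...###
#######.###..##

#######.###..##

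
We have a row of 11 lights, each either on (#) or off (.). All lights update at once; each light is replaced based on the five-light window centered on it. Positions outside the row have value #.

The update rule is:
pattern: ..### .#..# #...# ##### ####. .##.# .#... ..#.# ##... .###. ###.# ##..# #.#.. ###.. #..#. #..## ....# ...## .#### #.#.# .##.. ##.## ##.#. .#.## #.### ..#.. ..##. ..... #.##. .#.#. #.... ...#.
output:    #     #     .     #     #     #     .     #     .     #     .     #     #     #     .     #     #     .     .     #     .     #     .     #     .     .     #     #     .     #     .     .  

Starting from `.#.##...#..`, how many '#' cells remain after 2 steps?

5

.##......##
#....###.#.
count of #: 5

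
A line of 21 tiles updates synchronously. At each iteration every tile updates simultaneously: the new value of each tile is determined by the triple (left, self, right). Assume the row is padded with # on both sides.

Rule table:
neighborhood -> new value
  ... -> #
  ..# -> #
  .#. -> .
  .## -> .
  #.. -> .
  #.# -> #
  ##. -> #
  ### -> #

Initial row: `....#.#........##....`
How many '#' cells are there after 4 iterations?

iteration 1: .###.#..#######.#.###
iteration 2: #.###..#.#######.#.##
iteration 3: ##.##.#.#.#######.#.#
iteration 4: ###.##.#.#.#######.#.
count of #: 15

15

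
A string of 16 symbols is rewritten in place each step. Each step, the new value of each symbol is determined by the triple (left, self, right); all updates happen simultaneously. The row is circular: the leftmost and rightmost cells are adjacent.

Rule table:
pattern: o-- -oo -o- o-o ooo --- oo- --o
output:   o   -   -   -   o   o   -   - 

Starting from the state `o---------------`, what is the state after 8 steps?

-oooooooooooooo-
--oooooooooooo-o
o--oooooooooo---
-o--oooooooo-oo-
--o--oooooo----o
o--o--oooo-ooo--
-o--o--oo---o-o-
--o--o---oo----o

--o--o---oo----o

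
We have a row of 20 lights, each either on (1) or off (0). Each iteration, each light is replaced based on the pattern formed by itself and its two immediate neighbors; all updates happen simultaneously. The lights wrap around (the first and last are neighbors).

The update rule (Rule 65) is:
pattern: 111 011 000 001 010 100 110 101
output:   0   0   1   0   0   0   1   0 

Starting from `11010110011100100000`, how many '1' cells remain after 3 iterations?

iteration 1: 01000010000100001110
iteration 2: 00011000110001100010
iteration 3: 11001010010100101000
count of 1: 8

8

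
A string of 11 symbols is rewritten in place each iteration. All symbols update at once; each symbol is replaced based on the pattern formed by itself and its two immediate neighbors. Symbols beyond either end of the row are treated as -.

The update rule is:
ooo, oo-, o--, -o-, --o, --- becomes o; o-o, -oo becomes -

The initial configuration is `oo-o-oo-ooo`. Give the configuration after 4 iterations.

-o-o--o--oo
oo-oooooo-o
-o--ooooo-o
oooo-oooo-o

oooo-oooo-o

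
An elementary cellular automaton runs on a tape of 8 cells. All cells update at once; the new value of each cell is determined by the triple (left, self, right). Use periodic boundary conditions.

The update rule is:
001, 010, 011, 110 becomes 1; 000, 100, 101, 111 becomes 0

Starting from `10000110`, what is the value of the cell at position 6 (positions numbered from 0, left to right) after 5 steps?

1

10001110
10011010
10111010
10101010
10101010
position 6 holds 1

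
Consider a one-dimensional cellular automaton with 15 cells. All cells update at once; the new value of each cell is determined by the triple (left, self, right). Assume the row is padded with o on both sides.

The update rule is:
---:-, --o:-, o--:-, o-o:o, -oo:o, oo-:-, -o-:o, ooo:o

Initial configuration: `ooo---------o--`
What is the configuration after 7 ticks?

oo----------o--
o-----------o--
------------o--
------------o--  (fixed point — unchanged through tick 7)

------------o--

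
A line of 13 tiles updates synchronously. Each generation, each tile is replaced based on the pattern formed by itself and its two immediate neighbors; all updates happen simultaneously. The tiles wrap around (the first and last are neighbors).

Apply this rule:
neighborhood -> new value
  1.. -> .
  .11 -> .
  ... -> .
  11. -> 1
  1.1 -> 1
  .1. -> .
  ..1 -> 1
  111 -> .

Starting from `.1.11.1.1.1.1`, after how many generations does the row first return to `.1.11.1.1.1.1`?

13

generation 1: 1.1.11.1.1.1.
generation 2: .1.1.11.1.1.1
generation 3: 1.1.1.11.1.1.
generation 4: .1.1.1.11.1.1
generation 5: 1.1.1.1.11.1.
generation 6: .1.1.1.1.11.1
generation 7: 1.1.1.1.1.11.
generation 8: .1.1.1.1.1.11
generation 9: 1.1.1.1.1.1.1
generation 10: 11.1.1.1.1.1.
generation 11: .11.1.1.1.1.1
generation 12: 1.11.1.1.1.1.
generation 13: .1.11.1.1.1.1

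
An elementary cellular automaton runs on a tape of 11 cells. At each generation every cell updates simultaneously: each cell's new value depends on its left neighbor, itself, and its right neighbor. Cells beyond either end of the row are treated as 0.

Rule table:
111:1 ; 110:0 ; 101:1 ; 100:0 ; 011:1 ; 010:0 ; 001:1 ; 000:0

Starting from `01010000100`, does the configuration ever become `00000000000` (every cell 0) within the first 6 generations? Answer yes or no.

10100001000
01000010000
10000100000
00001000000
00010000000
00100000000
generation 6 is 00100000000, still not uniform 0

no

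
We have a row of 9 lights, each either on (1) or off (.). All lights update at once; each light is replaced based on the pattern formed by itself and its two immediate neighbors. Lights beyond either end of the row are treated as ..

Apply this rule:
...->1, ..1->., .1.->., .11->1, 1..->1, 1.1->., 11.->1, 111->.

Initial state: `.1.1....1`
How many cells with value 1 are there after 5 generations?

....111..
111.1.111
1.1...1.1
...11....
11.111111
count of 1: 8

8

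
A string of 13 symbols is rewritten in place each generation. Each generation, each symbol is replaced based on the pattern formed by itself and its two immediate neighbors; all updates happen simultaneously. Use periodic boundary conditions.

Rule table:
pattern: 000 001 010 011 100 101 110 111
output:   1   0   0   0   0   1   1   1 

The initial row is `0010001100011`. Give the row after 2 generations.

0110000010000

0000100101001
0110000010000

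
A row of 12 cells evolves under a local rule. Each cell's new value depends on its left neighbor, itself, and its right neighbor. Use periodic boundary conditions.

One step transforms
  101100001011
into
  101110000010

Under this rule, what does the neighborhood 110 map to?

1

At position 0 the neighborhood is 110; the next row has 1 there.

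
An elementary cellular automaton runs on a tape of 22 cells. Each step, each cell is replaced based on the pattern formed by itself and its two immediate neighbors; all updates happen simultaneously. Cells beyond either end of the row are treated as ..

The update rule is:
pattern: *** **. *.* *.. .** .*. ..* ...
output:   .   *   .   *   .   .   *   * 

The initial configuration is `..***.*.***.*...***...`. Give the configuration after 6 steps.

step 1: **..*.....*..***..****
step 2: .***.*****.**..***...*
step 3: *..*.....*..***..****.
step 4: .**.*****.**..***...**
step 5: *.*.....*..***..****.*
step 6: ...*****.**..***...*..

...*****.**..***...*..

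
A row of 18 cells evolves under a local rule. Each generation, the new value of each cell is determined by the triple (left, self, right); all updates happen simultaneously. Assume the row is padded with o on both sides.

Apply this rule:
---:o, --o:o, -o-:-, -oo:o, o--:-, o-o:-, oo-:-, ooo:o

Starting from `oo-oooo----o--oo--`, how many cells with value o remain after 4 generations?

11

o--ooo--ooo--oo--o
--ooo--ooo--oo--oo
-ooo--ooo--oo--ooo
-oo--ooo--oo--oooo
count of o: 11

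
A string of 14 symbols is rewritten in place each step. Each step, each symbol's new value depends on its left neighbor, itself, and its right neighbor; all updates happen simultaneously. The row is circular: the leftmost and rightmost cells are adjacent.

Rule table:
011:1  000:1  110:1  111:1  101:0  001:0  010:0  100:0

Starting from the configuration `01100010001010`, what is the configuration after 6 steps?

01101000100000
01100010001111
01101000101111
01100010001111  (repeats step 2; period 2)
step 6: 01100010001111

01100010001111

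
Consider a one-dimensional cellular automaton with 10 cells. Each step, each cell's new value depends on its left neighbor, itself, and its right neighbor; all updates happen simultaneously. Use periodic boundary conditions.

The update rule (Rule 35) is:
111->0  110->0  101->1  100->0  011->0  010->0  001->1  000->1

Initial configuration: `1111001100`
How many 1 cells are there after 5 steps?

0000010001
0111100110
1000001000
0011110011
0100000100
count of 1: 2

2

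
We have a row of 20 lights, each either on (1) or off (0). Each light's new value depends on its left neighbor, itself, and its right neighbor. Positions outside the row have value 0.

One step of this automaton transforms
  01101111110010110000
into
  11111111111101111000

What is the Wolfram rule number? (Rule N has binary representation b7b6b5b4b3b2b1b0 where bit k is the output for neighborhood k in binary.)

position 5: 111 → 1  (bit 7 = 1)
position 2: 110 → 1  (bit 6 = 1)
position 3: 101 → 1  (bit 5 = 1)
position 10: 100 → 1  (bit 4 = 1)
position 1: 011 → 1  (bit 3 = 1)
position 12: 010 → 0  (bit 2 = 0)
position 0: 001 → 1  (bit 1 = 1)
position 17: 000 → 0  (bit 0 = 0)
bits b7..b0 = 11111010 = 250

250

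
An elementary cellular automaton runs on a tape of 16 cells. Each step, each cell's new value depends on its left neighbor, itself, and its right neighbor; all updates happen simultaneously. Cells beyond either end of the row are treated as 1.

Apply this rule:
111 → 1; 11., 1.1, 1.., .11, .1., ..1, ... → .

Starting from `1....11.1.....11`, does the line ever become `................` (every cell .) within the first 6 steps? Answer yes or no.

yes

...............1
................
all cells are . at step 2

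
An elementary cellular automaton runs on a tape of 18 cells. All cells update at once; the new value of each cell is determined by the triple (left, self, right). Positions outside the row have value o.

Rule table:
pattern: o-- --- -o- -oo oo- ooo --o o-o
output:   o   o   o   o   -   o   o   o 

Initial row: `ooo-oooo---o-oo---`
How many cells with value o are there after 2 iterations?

15

oo-oooo-oooooo-ooo
o-oooo-oooooo-oooo
count of o: 15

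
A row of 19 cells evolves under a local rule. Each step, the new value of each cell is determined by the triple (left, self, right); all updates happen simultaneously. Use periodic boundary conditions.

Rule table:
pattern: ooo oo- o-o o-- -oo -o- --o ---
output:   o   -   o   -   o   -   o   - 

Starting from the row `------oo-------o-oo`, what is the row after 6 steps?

step 1: -----oo-------o-oo-
step 2: ----oo-------o-oo--
step 3: ---oo-------o-oo---
step 4: --oo-------o-oo----
step 5: -oo-------o-oo-----
step 6: oo-------o-oo------

oo-------o-oo------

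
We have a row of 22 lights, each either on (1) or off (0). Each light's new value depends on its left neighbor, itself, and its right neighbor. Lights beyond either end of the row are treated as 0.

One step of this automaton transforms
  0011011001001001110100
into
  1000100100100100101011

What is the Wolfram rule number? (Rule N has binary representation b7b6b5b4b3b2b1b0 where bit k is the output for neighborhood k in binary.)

177

position 16: 111 → 1  (bit 7 = 1)
position 3: 110 → 0  (bit 6 = 0)
position 4: 101 → 1  (bit 5 = 1)
position 7: 100 → 1  (bit 4 = 1)
position 2: 011 → 0  (bit 3 = 0)
position 9: 010 → 0  (bit 2 = 0)
position 1: 001 → 0  (bit 1 = 0)
position 0: 000 → 1  (bit 0 = 1)
bits b7..b0 = 10110001 = 177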